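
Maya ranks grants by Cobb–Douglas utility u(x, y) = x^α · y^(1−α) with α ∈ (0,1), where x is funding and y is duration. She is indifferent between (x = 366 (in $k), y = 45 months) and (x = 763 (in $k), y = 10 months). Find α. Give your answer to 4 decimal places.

Indifference: 366^α · 45^(1−α) = 763^α · 10^(1−α).
(366/763)^α = (10/45)^(1−α); take logs: α·ln(366/763) = (1−α)·ln(10/45), i.e. α·-0.7346247 = (1−α)·-1.5040774.
Thus α·(-2.2387021) = -1.5040774, so α = -1.5040774/-2.2387021 ≈ 0.6719.

α ≈ 0.6719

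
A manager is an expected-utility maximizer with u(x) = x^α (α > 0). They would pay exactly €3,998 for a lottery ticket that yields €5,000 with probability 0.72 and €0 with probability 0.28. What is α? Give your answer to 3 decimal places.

α ≈ 1.469

The lottery's expected utility is 0.72·u(5000) + 0.28·u(0) = 0.72·5000^α (since u(0) = 0 for α > 0).
Indifference: 3998^α = 0.72·5000^α, so (3998/5000)^α = 0.72.
α = ln(0.72) / ln(3998/5000) = -0.328504/-0.223644 ≈ 1.469.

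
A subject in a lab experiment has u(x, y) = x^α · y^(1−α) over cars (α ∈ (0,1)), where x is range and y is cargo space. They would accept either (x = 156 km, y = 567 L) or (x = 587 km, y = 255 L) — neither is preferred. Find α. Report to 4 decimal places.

The Cobb–Douglas utilities coincide, so 156^α·567^(1−α) = 587^α·255^(1−α).
Taking logs: α·ln 156 + (1−α)·ln 567 = α·ln 587 + (1−α)·ln 255, i.e. α·-1.3251688 = (1−α)·-0.7990958.
With A = -1.3251688 and B = -0.7990958: α·A = (1−α)·B, so α = B/(A+B) = -0.7990958/-2.1242646 ≈ 0.3762.

α ≈ 0.3762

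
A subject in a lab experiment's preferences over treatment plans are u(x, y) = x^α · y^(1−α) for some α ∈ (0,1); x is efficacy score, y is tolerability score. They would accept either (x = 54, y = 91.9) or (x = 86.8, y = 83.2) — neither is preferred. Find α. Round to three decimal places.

The Cobb–Douglas utilities coincide, so 54^α·91.9^(1−α) = 86.8^α·83.2^(1−α).
Taking logs: α·ln 54 + (1−α)·ln 91.9 = α·ln 86.8 + (1−α)·ln 83.2, i.e. α·-0.474623 = (1−α)·-0.099454.
With A = -0.474623 and B = -0.099454: α·A = (1−α)·B, so α = B/(A+B) = -0.099454/-0.574077 ≈ 0.173.

α ≈ 0.173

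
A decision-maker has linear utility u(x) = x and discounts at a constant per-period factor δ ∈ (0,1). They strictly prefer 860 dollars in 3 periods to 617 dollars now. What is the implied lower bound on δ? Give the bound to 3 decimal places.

δ > 0.895

Comparing present values: 617 < δ^3·860.
Dividing by 860: δ^3 > 0.71744. Both sides are positive, so the cube root keeps the direction.
δ > 0.71744^(1/3) = 0.895.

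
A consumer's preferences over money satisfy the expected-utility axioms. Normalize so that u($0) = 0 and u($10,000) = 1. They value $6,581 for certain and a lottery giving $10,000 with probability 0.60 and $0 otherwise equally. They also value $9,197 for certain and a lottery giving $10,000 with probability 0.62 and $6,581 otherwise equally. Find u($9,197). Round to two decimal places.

0.85

First, u($6,581) = 0.60·u($10,000) + 0.40·u($0) = 0.60.
Then u($9,197) = 0.62·u($10,000) + 0.38·u($6,581) = 0.62·1.00 + 0.38·0.60 = 0.8480.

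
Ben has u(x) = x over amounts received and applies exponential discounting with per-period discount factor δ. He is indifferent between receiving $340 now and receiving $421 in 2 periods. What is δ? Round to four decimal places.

The payoff in 2 periods is discounted by δ^2, so u(340) = δ^2·u(421) and δ^2 = u(340)/u(421).
With u(x) = x: δ^2 = 340/421 = 0.80760.
So δ = 0.80760^(1/2) ≈ 0.8987.

δ ≈ 0.8987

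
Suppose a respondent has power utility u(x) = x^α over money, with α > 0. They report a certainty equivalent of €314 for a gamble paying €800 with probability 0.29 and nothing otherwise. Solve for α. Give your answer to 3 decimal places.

α ≈ 1.324

The lottery's expected utility is 0.29·u(800) + 0.71·u(0) = 0.29·800^α (since u(0) = 0 for α > 0).
Equating: 314^α = 0.29·800^α, i.e. 0.3925^α = 0.29.
Take logs: α = ln 0.29 / ln(314/800) ≈ 1.32362.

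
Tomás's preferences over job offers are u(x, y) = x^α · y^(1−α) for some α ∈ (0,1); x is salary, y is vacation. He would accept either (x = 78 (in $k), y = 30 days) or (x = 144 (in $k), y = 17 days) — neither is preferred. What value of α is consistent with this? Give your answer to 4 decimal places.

α ≈ 0.4809

The Cobb–Douglas utilities coincide, so 78^α·30^(1−α) = 144^α·17^(1−α).
Rearrange to (78/144)^α = (17/30)^(1−α) and take logs: α·-0.6131045 = (1−α)·-0.5679840.
With A = -0.6131045 and B = -0.5679840: α·A = (1−α)·B, so α = B/(A+B) = -0.5679840/-1.1810885 ≈ 0.4809.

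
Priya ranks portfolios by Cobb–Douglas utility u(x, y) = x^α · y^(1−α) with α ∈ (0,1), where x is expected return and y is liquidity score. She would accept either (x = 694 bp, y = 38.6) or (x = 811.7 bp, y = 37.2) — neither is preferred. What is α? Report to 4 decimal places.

The Cobb–Douglas utilities coincide, so 694^α·38.6^(1−α) = 811.7^α·37.2^(1−α).
Taking logs: α·ln 694 + (1−α)·ln 38.6 = α·ln 811.7 + (1−α)·ln 37.2, i.e. α·-0.1566589 = (1−α)·-0.0369435.
With A = -0.1566589 and B = -0.0369435: α·A = (1−α)·B, so α = B/(A+B) = -0.0369435/-0.1936024 ≈ 0.1908.

α ≈ 0.1908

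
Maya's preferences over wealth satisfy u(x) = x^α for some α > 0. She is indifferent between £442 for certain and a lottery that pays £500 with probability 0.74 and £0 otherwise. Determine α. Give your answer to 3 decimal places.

α ≈ 2.442

Since u(0) = 0, the lottery's EU is 0.74·500^α.
Indifference: 442^α = 0.74·500^α, so (442/500)^α = 0.74.
α = ln(0.74) / ln(442/500) = -0.301105/-0.123298 ≈ 2.442.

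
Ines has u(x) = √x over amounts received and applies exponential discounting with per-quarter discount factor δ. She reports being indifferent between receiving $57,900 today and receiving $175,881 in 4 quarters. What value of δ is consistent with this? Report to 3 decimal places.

δ ≈ 0.870

The payoff in 4 quarters is discounted by δ^4, so u(57900) = δ^4·u(175881) and δ^4 = u(57900)/u(175881).
With u(x) = √x: δ^4 = √57900/√175881 = √(57900/175881) = 0.57376.
So δ = 0.57376^(1/4) ≈ 0.870.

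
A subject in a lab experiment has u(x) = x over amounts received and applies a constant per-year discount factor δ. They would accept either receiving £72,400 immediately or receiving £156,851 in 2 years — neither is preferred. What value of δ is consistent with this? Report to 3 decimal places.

The payoff in 2 years is discounted by δ^2, so u(72400) = δ^2·u(156851) and δ^2 = u(72400)/u(156851).
With u(x) = x: δ^2 = 72400/156851 = 0.46158.
So δ = 0.46158^(1/2) ≈ 0.679.

δ ≈ 0.679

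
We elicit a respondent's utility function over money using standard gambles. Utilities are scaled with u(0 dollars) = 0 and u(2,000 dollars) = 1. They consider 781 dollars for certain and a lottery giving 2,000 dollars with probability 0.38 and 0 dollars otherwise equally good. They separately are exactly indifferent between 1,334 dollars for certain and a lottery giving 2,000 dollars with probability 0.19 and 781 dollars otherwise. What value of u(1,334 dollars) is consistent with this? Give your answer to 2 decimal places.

First, u(781 dollars) = 0.38·u(2,000 dollars) + 0.62·u(0 dollars) = 0.38.
The second indifference gives u(1,334 dollars) = 0.19·u(2,000 dollars) + 0.81·u(781 dollars) = 0.19·1.00 + 0.81·0.38 = 0.4978.

0.50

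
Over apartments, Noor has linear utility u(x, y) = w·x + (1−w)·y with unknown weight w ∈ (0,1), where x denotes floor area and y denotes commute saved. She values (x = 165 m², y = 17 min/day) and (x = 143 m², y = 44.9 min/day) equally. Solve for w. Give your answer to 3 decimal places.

Equating utilities: w·165 + (1−w)·17 = w·143 + (1−w)·44.9.
Collecting terms: w·22 = (1−w)·27.9.
So w/(1−w) = 27.9/22 = 1.2682, giving w = 27.9/(22+27.9) = 0.559.

w = 0.559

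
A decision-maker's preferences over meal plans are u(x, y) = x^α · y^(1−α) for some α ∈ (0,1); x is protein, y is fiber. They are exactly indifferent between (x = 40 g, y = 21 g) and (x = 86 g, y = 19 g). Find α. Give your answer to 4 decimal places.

α ≈ 0.1156

Set the two utilities equal: 40^α·21^(1−α) = 86^α·19^(1−α).
Rearrange to (40/86)^α = (19/21)^(1−α) and take logs: α·-0.7654678 = (1−α)·-0.1000835.
Thus α·(-0.8655513) = -0.1000835, so α = -0.1000835/-0.8655513 ≈ 0.1156.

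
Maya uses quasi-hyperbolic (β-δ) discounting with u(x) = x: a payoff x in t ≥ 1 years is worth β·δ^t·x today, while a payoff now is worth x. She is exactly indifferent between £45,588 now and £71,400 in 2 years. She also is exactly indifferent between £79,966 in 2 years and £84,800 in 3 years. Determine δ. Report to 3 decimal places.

δ ≈ 0.943

Both payoffs in the second observation are in the future, so β drops out: δ^2·79966 = δ^3·84800 ⇒ δ = 79966/84800 = 0.94300.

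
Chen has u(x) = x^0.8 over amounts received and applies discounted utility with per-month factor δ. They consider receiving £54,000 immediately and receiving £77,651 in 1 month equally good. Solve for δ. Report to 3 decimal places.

δ ≈ 0.748

Indifference means u(54000) = δ · u(77651), so δ = u(54000)/u(77651).
With u(x) = x^0.8: δ = 54000^0.8/77651^0.8 = (54000/77651)^0.8 = 0.74782.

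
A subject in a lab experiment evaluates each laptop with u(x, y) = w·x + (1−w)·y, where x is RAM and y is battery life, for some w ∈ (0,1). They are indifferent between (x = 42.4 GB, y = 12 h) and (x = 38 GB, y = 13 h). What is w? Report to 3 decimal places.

Indifference: w·42.4 + (1−w)·12 = w·38 + (1−w)·13.
Collecting terms: w·4.4 = (1−w)·1.
Hence w = 1/(4.4+1) = 1/5.4 = 0.185.

w = 0.185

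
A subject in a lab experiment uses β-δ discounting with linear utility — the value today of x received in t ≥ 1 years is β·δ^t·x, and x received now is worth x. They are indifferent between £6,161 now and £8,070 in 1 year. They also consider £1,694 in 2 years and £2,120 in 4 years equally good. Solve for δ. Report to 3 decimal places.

From the later pair, β·δ^2·1694 = β·δ^4·2120; dividing through, δ^2 = 1694/2120 = 0.79906, so δ = 0.89390.

δ ≈ 0.894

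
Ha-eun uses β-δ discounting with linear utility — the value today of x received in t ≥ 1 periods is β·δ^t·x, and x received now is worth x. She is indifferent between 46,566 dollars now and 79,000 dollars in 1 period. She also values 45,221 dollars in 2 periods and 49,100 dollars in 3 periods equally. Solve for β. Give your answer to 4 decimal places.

β ≈ 0.6400

Both payoffs in the second observation are in the future, so β drops out: δ^2·45221 = δ^3·49100 ⇒ δ = 45221/49100 = 0.92100.
The first indifference: 46566 = β·δ·79000, so β = 46566/(δ·79000) = 46566/(0.92100·79000) ≈ 0.6400.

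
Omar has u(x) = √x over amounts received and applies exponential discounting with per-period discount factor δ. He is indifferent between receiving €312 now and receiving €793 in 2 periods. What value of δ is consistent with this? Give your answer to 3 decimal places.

δ ≈ 0.792

Equating discounted utilities: u(312) = δ^2·u(793) ⇒ δ^2 = u(312)/u(793).
With u(x) = √x: δ^2 = √312/√793 = √(312/793) = 0.62725.
So δ = 0.62725^(1/2) ≈ 0.792.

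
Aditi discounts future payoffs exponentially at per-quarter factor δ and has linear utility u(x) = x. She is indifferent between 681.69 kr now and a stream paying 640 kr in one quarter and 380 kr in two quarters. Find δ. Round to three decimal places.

δ ≈ 0.740

Present value of the stream is 640·δ + 380·δ². Indifference gives 640δ + 380δ² = 681.69.
That is, 380δ² + 640δ − 681.69 = 0, a quadratic in δ.
δ = (−640 + √(640² + 4·380·681.69)) / (2·380) = (−640 + √1445768.80) / 760 ≈ 0.740.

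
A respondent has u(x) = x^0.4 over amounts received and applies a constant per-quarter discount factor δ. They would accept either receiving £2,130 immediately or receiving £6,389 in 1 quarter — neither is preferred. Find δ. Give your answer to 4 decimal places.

Equating discounted utilities: u(2130) = δ·u(6389) ⇒ δ = u(2130)/u(6389).
Since u(x) = x^0.4, δ = (2130/6389)^0.4 = 0.33339^0.4 = 0.64443.

δ ≈ 0.6444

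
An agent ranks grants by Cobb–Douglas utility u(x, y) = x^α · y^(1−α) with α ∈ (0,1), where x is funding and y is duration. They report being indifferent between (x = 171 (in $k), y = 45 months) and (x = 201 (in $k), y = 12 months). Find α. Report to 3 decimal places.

The Cobb–Douglas utilities coincide, so 171^α·45^(1−α) = 201^α·12^(1−α).
(171/201)^α = (12/45)^(1−α); take logs: α·ln(171/201) = (1−α)·ln(12/45), i.e. α·-0.161641 = (1−α)·-1.321756.
Thus α·(-1.483397) = -1.321756, so α = -1.321756/-1.483397 ≈ 0.891.

α ≈ 0.891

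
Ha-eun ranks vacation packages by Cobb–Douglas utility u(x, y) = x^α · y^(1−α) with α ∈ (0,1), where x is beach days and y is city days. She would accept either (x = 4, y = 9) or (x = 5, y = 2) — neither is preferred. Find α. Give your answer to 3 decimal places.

α ≈ 0.871

Indifference: 4^α · 9^(1−α) = 5^α · 2^(1−α).
Rearrange to (4/5)^α = (2/9)^(1−α) and take logs: α·-0.223144 = (1−α)·-1.504077.
Thus α·(-1.727221) = -1.504077, so α = -1.504077/-1.727221 ≈ 0.871.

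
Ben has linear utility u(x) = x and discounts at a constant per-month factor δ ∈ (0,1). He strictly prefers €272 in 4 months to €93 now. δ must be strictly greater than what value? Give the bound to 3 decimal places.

The preference means 93 < δ^4·272.
So δ^4 > 93/272 = 0.34191; taking the 4th root of both positive sides preserves the inequality.
δ > (93/272)^(1/4) ≈ 0.765.

δ > 0.765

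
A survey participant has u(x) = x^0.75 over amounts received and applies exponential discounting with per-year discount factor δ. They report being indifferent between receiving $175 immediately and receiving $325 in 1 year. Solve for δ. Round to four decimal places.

δ ≈ 0.6286

The payoff in 1 year is discounted by δ, so u(175) = δ·u(325) and δ = u(175)/u(325).
With u(x) = x^0.75: δ = 175^0.75/325^0.75 = (175/325)^0.75 = 0.62859.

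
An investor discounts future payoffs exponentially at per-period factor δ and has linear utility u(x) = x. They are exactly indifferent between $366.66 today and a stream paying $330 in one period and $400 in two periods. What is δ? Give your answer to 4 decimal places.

Equating present values: 366.66 = 330δ + 400δ².
Rearranged: 400δ² + 330δ − 366.66 = 0.
δ = (−330 + √(330² + 4·400·366.66)) / (2·400) = (−330 + √695556.00) / 800 ≈ 0.6300.

δ ≈ 0.6300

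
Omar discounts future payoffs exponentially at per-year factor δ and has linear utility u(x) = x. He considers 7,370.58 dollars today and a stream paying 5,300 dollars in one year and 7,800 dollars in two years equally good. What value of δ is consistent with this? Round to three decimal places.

δ ≈ 0.690

Present value of the stream is 5300·δ + 7800·δ². Indifference gives 5300δ + 7800δ² = 7370.58.
So 7800δ² + 5300δ − 7370.58 = 0.
By the quadratic formula (taking the positive root), δ = (−5300 + √258052096.00) / 15600 ≈ 0.690.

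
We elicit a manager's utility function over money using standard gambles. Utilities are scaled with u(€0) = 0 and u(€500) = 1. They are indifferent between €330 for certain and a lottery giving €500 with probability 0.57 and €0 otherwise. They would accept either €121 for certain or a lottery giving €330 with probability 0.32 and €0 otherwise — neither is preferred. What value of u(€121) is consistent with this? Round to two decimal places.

0.18

First, u(€330) = 0.57·u(€500) + 0.43·u(€0) = 0.57.
Chaining: u(€121) = 0.32·0.57 + 0.68·0.00 = 0.1824.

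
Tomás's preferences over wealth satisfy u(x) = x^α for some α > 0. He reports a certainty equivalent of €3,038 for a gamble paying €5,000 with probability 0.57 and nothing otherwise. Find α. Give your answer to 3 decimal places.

Since u(0) = 0, the lottery's EU is 0.57·5000^α.
Equating: 3038^α = 0.57·5000^α, i.e. 0.6076^α = 0.57.
Taking logs: α·ln(3038/5000) = ln(0.57), so α = -0.562119 / -0.498239 ≈ 1.128.

α ≈ 1.128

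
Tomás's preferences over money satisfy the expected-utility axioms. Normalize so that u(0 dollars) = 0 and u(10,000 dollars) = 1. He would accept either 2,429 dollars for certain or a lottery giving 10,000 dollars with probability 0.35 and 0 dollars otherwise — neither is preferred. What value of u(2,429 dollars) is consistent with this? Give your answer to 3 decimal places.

0.350

The indifference gives u(2,429 dollars) = 0.35·u(10,000 dollars) + 0.65·u(0 dollars) = 0.35·1 + 0.65·0 = 0.35.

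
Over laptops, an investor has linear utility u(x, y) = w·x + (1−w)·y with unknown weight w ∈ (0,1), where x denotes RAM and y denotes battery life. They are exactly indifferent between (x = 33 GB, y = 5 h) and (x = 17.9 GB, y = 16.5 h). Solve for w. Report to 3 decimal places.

u(33,5) = u(17.9,16.5) means w·33 + (1−w)·5 = w·17.9 + (1−w)·16.5.
w·(33−17.9) = (1−w)·(16.5−5), i.e. w·15.1 = (1−w)·11.5.
So w/(1−w) = 11.5/15.1 = 0.7616, giving w = 11.5/(15.1+11.5) = 0.432.

w = 0.432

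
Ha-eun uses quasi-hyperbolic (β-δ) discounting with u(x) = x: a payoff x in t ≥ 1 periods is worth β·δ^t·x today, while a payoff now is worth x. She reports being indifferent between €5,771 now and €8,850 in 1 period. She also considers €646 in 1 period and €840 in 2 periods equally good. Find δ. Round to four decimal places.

From the later pair, β·δ^1·646 = β·δ^2·840; dividing through, δ = 646/840 = 0.76905.

δ ≈ 0.7690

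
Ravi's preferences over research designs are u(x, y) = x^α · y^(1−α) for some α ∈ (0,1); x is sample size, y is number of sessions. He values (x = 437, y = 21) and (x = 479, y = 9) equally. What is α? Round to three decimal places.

Indifference: 437^α · 21^(1−α) = 479^α · 9^(1−α).
(437/479)^α = (9/21)^(1−α); take logs: α·ln(437/479) = (1−α)·ln(9/21), i.e. α·-0.091767 = (1−α)·-0.847298.
Thus α·(-0.939065) = -0.847298, so α = -0.847298/-0.939065 ≈ 0.902.

α ≈ 0.902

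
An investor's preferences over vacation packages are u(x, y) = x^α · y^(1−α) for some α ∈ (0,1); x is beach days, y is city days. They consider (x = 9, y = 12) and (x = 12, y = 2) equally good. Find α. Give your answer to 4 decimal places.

α ≈ 0.8617

Indifference: 9^α · 12^(1−α) = 12^α · 2^(1−α).
Rearrange to (9/12)^α = (2/12)^(1−α) and take logs: α·-0.2876821 = (1−α)·-1.7917595.
Thus α·(-2.0794416) = -1.7917595, so α = -1.7917595/-2.0794416 ≈ 0.8617.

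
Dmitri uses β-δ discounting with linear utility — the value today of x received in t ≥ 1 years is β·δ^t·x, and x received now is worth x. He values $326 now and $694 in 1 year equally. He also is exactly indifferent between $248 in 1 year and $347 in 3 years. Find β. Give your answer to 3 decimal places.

β ≈ 0.556

Both payoffs in the second observation are in the future, so β drops out: δ^1·248 = δ^3·347 ⇒ δ^2 = 248/347 = 0.71470, so δ = 0.84540.
Substituting δ into 326 = β·δ·694: β = 326/(586.706) ≈ 0.556.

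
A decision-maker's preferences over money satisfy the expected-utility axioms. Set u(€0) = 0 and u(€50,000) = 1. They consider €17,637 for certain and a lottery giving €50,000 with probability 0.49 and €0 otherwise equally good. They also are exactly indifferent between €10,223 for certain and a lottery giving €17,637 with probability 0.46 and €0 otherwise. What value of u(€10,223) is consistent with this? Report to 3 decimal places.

0.225

From the first indifference, u(€17,637) = 0.49·u(€50,000) + 0.51·u(€0) = 0.49·1 + 0.51·0 = 0.49.
The second indifference gives u(€10,223) = 0.46·u(€17,637) + 0.54·u(€0) = 0.46·0.49 + 0.54·0.00 = 0.2254.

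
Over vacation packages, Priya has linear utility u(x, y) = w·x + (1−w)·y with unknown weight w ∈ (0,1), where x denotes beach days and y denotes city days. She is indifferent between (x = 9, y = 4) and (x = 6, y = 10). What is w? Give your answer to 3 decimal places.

Equating utilities: w·9 + (1−w)·4 = w·6 + (1−w)·10.
Rearranging, 3·w − 6·(1−w) = 0.
The marginal rate of substitution is 6/3, so w = 6/(3+6) = 0.667.

w = 0.667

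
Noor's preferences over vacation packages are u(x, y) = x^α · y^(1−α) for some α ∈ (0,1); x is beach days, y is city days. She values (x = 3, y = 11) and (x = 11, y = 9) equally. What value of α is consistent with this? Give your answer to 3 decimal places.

Set the two utilities equal: 3^α·11^(1−α) = 11^α·9^(1−α).
Taking logs: α·ln 3 + (1−α)·ln 11 = α·ln 11 + (1−α)·ln 9, i.e. α·-1.299283 = (1−α)·-0.200671.
With A = -1.299283 and B = -0.200671: α·A = (1−α)·B, so α = B/(A+B) = -0.200671/-1.499954 ≈ 0.134.

α ≈ 0.134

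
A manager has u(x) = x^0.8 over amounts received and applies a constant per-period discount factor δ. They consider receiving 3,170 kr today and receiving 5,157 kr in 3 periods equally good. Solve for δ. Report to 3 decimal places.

δ ≈ 0.878

The payoff in 3 periods is discounted by δ^3, so u(3170) = δ^3·u(5157) and δ^3 = u(3170)/u(5157).
With u(x) = x^0.8: δ^3 = 3170^0.8/5157^0.8 = (3170/5157)^0.8 = 0.67753.
So δ = 0.67753^(1/3) ≈ 0.878.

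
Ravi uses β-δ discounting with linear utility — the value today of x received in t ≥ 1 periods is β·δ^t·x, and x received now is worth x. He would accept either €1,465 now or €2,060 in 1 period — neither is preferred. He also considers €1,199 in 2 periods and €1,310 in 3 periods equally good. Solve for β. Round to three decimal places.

β ≈ 0.777

Both payoffs in the second observation are in the future, so β drops out: δ^2·1199 = δ^3·1310 ⇒ δ = 1199/1310 = 0.91527.
The first indifference: 1465 = β·δ·2060, so β = 1465/(δ·2060) = 1465/(0.91527·2060) ≈ 0.777.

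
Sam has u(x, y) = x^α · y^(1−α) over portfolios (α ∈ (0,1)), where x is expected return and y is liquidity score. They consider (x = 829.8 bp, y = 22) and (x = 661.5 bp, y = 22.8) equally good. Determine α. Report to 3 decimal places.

α ≈ 0.136

Set the two utilities equal: 829.8^α·22^(1−α) = 661.5^α·22.8^(1−α).
(829.8/661.5)^α = (22.8/22)^(1−α); take logs: α·ln(829.8/661.5) = (1−α)·ln(22.8/22), i.e. α·0.226675 = (1−α)·0.035718.
So α/(1−α) = (0.035718)/(0.226675) = 0.157574, and α = 0.157574/1.157574 ≈ 0.136.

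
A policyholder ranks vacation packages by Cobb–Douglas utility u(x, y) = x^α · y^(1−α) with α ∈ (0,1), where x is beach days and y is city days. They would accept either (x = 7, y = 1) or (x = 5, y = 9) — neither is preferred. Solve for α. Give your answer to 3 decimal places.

Indifference: 7^α · 1^(1−α) = 5^α · 9^(1−α).
Rearrange to (7/5)^α = (9/1)^(1−α) and take logs: α·0.336472 = (1−α)·2.197225.
With A = 0.336472 and B = 2.197225: α·A = (1−α)·B, so α = B/(A+B) = 2.197225/2.533697 ≈ 0.867.

α ≈ 0.867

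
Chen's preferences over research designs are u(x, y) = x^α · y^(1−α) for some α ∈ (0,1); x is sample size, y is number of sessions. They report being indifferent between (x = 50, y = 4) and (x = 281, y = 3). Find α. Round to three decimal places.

α ≈ 0.143

Indifference: 50^α · 4^(1−α) = 281^α · 3^(1−α).
(50/281)^α = (3/4)^(1−α); take logs: α·ln(50/281) = (1−α)·ln(3/4), i.e. α·-1.726332 = (1−α)·-0.287682.
Thus α·(-2.014014) = -0.287682, so α = -0.287682/-2.014014 ≈ 0.143.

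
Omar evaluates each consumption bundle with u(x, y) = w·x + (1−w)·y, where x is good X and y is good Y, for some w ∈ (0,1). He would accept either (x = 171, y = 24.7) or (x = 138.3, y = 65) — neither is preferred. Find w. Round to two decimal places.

w = 0.55

u(171,24.7) = u(138.3,65) means w·171 + (1−w)·24.7 = w·138.3 + (1−w)·65.
Rearranging, 32.7·w − 40.3·(1−w) = 0.
Hence w = 40.3/(32.7+40.3) = 40.3/73 = 0.55.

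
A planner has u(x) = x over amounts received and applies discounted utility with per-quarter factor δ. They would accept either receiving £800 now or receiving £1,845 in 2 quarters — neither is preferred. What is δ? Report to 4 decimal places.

δ ≈ 0.6585

Indifference means u(800) = δ^2 · u(1845), so δ^2 = u(800)/u(1845).
With u(x) = x: δ^2 = 800/1845 = 0.43360.
Hence δ = (0.43360)^(1/2) = 0.658486.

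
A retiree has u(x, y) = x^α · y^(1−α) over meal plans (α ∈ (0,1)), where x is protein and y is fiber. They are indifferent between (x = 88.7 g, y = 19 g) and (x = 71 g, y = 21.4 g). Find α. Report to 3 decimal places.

The Cobb–Douglas utilities coincide, so 88.7^α·19^(1−α) = 71^α·21.4^(1−α).
Taking logs: α·ln 88.7 + (1−α)·ln 19 = α·ln 71 + (1−α)·ln 21.4, i.e. α·0.222580 = (1−α)·0.118952.
With A = 0.222580 and B = 0.118952: α·A = (1−α)·B, so α = B/(A+B) = 0.118952/0.341532 ≈ 0.348.

α ≈ 0.348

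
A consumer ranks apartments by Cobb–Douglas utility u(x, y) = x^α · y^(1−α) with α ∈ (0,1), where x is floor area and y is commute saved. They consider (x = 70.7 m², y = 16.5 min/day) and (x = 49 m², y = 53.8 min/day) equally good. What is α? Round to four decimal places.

α ≈ 0.7632

Indifference: 70.7^α · 16.5^(1−α) = 49^α · 53.8^(1−α).
(70.7/49)^α = (53.8/16.5)^(1−α); take logs: α·ln(70.7/49) = (1−α)·ln(53.8/16.5), i.e. α·0.3666253 = (1−α)·1.1819131.
With A = 0.3666253 and B = 1.1819131: α·A = (1−α)·B, so α = B/(A+B) = 1.1819131/1.5485384 ≈ 0.7632.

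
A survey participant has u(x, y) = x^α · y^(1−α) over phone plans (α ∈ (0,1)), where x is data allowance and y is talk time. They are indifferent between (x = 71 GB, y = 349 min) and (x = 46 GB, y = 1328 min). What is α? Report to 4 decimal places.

Set the two utilities equal: 71^α·349^(1−α) = 46^α·1328^(1−α).
Rearrange to (71/46)^α = (1328/349)^(1−α) and take logs: α·0.4340385 = (1−α)·1.3363574.
So α/(1−α) = (1.3363574)/(0.4340385) = 3.0788914, and α = 3.0788914/4.0788914 ≈ 0.7548.

α ≈ 0.7548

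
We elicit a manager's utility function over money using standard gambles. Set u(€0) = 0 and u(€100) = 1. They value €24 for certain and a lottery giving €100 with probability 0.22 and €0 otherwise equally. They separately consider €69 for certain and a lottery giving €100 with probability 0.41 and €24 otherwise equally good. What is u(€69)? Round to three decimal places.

From the first indifference, u(€24) = 0.22·u(€100) + 0.78·u(€0) = 0.22·1 + 0.78·0 = 0.22.
Then u(€69) = 0.41·u(€100) + 0.59·u(€24) = 0.41·1.00 + 0.59·0.22 = 0.5398.

0.540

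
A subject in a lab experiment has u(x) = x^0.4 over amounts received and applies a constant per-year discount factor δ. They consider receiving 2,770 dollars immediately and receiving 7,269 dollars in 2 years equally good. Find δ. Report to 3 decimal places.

δ ≈ 0.825

Equating discounted utilities: u(2770) = δ^2·u(7269) ⇒ δ^2 = u(2770)/u(7269).
Since u(x) = x^0.4, δ^2 = (2770/7269)^0.4 = 0.38107^0.4 = 0.67983.
Hence δ = (0.67983)^(1/2) = 0.82452.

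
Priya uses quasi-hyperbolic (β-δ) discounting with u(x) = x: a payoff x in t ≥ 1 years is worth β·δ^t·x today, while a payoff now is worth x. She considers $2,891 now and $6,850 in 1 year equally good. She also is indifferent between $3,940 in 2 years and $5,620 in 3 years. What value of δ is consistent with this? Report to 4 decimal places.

δ ≈ 0.7011

From the later pair, β·δ^2·3940 = β·δ^3·5620; dividing through, δ = 3940/5620 = 0.70107.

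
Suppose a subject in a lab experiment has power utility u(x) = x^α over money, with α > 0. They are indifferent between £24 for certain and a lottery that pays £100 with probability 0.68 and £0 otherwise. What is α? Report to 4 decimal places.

α ≈ 0.2702

The lottery's expected utility is 0.68·u(100) + 0.32·u(0) = 0.68·100^α (since u(0) = 0 for α > 0).
Equating: 24^α = 0.68·100^α, i.e. 0.2400^α = 0.68.
α = ln(0.68) / ln(24/100) = -0.3856625/-1.4271164 ≈ 0.2702.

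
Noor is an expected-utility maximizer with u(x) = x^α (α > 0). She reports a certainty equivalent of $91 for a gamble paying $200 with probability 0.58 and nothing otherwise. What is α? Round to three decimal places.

The lottery's expected utility is 0.58·u(200) + 0.42·u(0) = 0.58·200^α (since u(0) = 0 for α > 0).
Equating: 91^α = 0.58·200^α, i.e. 0.4550^α = 0.58.
Take logs: α = ln 0.58 / ln(91/200) ≈ 0.69175.

α ≈ 0.692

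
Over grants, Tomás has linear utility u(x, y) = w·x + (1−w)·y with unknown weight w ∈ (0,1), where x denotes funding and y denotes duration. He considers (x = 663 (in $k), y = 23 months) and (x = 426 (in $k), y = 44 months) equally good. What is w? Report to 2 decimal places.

Equating utilities: w·663 + (1−w)·23 = w·426 + (1−w)·44.
w·(663−426) = (1−w)·(44−23), i.e. w·237 = (1−w)·21.
Hence w = 21/(237+21) = 21/258 = 0.08.

w = 0.08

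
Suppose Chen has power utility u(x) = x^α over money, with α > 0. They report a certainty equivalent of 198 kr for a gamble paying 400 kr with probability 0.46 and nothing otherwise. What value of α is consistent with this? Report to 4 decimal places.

Since u(0) = 0, the lottery's EU is 0.46·400^α.
Equating: 198^α = 0.46·400^α, i.e. 0.4950^α = 0.46.
Taking logs: α·ln(198/400) = ln(0.46), so α = -0.7765288 / -0.7031975 ≈ 1.1043.

α ≈ 1.1043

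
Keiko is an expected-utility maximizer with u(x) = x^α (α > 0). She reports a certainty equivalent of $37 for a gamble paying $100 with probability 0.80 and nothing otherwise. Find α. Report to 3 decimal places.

Since u(0) = 0, the lottery's EU is 0.80·100^α.
Setting u(37) equal to that: 37^α = 0.80·100^α ⇒ (37/100)^α = 0.80.
α = ln(0.80) / ln(37/100) = -0.223144/-0.994252 ≈ 0.224.

α ≈ 0.224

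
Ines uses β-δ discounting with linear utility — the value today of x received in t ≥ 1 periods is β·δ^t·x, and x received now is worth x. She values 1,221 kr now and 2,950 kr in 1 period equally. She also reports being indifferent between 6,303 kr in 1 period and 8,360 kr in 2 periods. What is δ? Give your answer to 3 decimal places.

δ ≈ 0.754

Both payoffs in the second observation are in the future, so β drops out: δ^1·6303 = δ^2·8360 ⇒ δ = 6303/8360 = 0.75395.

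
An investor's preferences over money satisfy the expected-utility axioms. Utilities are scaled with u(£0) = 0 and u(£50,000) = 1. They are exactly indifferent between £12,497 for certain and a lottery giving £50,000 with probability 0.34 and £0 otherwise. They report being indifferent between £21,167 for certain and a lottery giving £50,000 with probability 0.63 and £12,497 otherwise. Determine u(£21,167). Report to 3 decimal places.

The first gamble pins u(£12,497): it must equal 0.34·1 + 0.66·0 = 0.34.
Chaining: u(£21,167) = 0.63·1.00 + 0.37·0.34 = 0.7558.

0.756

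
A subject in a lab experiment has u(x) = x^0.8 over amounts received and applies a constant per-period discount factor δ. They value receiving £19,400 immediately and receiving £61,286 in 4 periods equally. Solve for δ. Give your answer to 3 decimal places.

δ ≈ 0.794

The payoff in 4 periods is discounted by δ^4, so u(19400) = δ^4·u(61286) and δ^4 = u(19400)/u(61286).
Since u(x) = x^0.8, δ^4 = (19400/61286)^0.8 = 0.31655^0.8 = 0.39843.
Taking the 4th root: δ = 0.39843^(1/4) ≈ 0.794.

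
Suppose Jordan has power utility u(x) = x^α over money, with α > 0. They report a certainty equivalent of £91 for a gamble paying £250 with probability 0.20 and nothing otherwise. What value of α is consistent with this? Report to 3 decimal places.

Since u(0) = 0, the lottery's EU is 0.20·250^α.
Indifference: 91^α = 0.20·250^α, so (91/250)^α = 0.20.
α = ln(0.20) / ln(91/250) = -1.609438/-1.010601 ≈ 1.593.

α ≈ 1.593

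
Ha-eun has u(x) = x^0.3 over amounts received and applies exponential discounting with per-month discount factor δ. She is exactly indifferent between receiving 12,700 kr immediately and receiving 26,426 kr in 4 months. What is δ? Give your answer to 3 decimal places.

The payoff in 4 months is discounted by δ^4, so u(12700) = δ^4·u(26426) and δ^4 = u(12700)/u(26426).
Since u(x) = x^0.3, δ^4 = (12700/26426)^0.3 = 0.48059^0.3 = 0.80266.
So δ = 0.80266^(1/4) ≈ 0.947.

δ ≈ 0.947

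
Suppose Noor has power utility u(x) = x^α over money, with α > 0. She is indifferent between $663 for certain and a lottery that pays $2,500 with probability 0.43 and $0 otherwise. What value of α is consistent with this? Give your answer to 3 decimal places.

α ≈ 0.636

The lottery's expected utility is 0.43·u(2500) + 0.57·u(0) = 0.43·2500^α (since u(0) = 0 for α > 0).
Indifference: 663^α = 0.43·2500^α, so (663/2500)^α = 0.43.
Take logs: α = ln 0.43 / ln(663/2500) ≈ 0.63587.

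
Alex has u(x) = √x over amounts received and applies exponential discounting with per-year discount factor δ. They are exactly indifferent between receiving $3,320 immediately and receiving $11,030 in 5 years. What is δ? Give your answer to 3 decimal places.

δ ≈ 0.887

Indifference means u(3320) = δ^5 · u(11030), so δ^5 = u(3320)/u(11030).
Since u(x) = √x, δ^5 = √(3320/11030) = 0.54863.
Taking the 5th root: δ = 0.54863^(1/5) ≈ 0.887.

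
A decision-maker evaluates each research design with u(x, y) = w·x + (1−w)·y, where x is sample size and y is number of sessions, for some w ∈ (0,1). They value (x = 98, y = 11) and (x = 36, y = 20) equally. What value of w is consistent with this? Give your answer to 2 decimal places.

u(98,11) = u(36,20) means w·98 + (1−w)·11 = w·36 + (1−w)·20.
w·(98−36) = (1−w)·(20−11), i.e. w·62 = (1−w)·9.
The marginal rate of substitution is 9/62, so w = 9/(62+9) = 0.13.

w = 0.13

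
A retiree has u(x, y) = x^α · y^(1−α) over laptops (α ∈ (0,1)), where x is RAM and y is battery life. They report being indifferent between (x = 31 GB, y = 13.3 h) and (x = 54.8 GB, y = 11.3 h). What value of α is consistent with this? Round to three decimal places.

Indifference: 31^α · 13.3^(1−α) = 54.8^α · 11.3^(1−α).
Rearrange to (31/54.8)^α = (11.3/13.3)^(1−α) and take logs: α·-0.569703 = (1−α)·-0.162961.
So α/(1−α) = (-0.162961)/(-0.569703) = 0.286046, and α = 0.286046/1.286046 ≈ 0.222.

α ≈ 0.222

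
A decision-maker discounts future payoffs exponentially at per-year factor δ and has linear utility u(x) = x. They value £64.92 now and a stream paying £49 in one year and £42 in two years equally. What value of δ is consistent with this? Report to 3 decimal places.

δ ≈ 0.790

Present value of the stream is 49·δ + 42·δ². Indifference gives 49δ + 42δ² = 64.92.
That is, 42δ² + 49δ − 64.92 = 0, a quadratic in δ.
δ = (−49 + √(49² + 4·42·64.92)) / (2·42) = (−49 + √13307.56) / 84 ≈ 0.790.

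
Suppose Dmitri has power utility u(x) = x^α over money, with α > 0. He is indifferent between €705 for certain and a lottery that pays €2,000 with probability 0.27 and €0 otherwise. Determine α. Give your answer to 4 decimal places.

Since u(0) = 0, the lottery's EU is 0.27·2000^α.
Equating: 705^α = 0.27·2000^α, i.e. 0.3525^α = 0.27.
Take logs: α = ln 0.27 / ln(705/2000) ≈ 1.255709.

α ≈ 1.2557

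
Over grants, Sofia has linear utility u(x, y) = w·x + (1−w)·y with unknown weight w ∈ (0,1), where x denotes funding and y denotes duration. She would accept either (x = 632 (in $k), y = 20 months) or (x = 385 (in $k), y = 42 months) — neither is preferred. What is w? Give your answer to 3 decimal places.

w = 0.082

u(632,20) = u(385,42) means w·632 + (1−w)·20 = w·385 + (1−w)·42.
Rearranging, 247·w − 22·(1−w) = 0.
Hence w = 22/(247+22) = 22/269 = 0.082.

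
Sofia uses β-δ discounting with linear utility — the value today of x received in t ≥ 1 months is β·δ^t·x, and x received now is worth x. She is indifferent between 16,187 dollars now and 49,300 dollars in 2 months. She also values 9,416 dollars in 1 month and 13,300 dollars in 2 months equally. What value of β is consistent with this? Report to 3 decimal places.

β ≈ 0.655

The second indifference involves only future payoffs, so β cancels: β·δ^1·9416 = β·δ^2·13300, giving δ = 9416/13300 = 0.70797.
Now use the now-vs-future pair: 16187 = β·δ^2·49300 gives β = 16187/(0.50122·49300) ≈ 0.655.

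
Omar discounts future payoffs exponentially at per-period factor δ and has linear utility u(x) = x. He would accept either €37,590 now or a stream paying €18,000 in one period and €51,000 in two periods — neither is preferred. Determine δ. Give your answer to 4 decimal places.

δ ≈ 0.7000

Equating present values: 37590 = 18000δ + 51000δ².
That is, 51000δ² + 18000δ − 37590 = 0, a quadratic in δ.
The positive root is δ = [−18000 + √(18000² + 4·51000·37590)] / (2·51000) = (−18000 + 89400.000)/102000 ≈ 0.7000.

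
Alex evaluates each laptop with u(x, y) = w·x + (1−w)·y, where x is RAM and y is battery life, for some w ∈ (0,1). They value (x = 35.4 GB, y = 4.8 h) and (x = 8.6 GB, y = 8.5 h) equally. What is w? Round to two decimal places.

Indifference: w·35.4 + (1−w)·4.8 = w·8.6 + (1−w)·8.5.
Rearranging, 26.8·w − 3.7·(1−w) = 0.
Hence w = 3.7/(26.8+3.7) = 3.7/30.5 = 0.12.

w = 0.12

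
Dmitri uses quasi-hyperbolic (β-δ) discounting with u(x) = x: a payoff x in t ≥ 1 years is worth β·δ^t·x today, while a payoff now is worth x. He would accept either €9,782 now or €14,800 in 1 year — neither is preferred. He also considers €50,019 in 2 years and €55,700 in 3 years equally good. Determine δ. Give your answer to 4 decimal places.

δ ≈ 0.8980

Both payoffs in the second observation are in the future, so β drops out: δ^2·50019 = δ^3·55700 ⇒ δ = 50019/55700 = 0.89801.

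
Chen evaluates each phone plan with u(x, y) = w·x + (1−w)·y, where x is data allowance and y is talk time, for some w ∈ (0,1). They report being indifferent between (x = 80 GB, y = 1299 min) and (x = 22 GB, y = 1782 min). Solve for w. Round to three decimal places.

u(80,1299) = u(22,1782) means w·80 + (1−w)·1299 = w·22 + (1−w)·1782.
w·(80−22) = (1−w)·(1782−1299), i.e. w·58 = (1−w)·483.
Hence w = 483/(58+483) = 483/541 = 0.893.

w = 0.893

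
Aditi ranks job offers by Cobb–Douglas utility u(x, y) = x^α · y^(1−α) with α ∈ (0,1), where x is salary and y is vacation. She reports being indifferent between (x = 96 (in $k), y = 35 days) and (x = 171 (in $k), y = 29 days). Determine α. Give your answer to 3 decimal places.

Set the two utilities equal: 96^α·35^(1−α) = 171^α·29^(1−α).
Taking logs: α·ln 96 + (1−α)·ln 35 = α·ln 171 + (1−α)·ln 29, i.e. α·-0.577315 = (1−α)·-0.188052.
So α/(1−α) = (-0.188052)/(-0.577315) = 0.325736, and α = 0.325736/1.325736 ≈ 0.246.

α ≈ 0.246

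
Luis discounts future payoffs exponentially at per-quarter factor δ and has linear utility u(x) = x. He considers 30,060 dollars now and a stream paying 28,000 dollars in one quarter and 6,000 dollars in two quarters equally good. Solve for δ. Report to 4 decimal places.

δ ≈ 0.9000

Present value of the stream is 28000·δ + 6000·δ². Indifference gives 28000δ + 6000δ² = 30060.
That is, 6000δ² + 28000δ − 30060 = 0, a quadratic in δ.
δ = (−28000 + √(28000² + 4·6000·30060)) / (2·6000) = (−28000 + √1505440000.00) / 12000 ≈ 0.9000.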